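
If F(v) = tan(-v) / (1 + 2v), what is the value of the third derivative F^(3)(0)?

-26

Write out both Maclaurin series and multiply, keeping only the needed powers.
From the series, [v^3] F = -13/3; multiply by 3! = 6 to get -26.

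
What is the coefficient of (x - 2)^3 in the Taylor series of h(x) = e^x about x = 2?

e^(2)/6

Apply the Taylor formula c_k = f^(k)(a)/k!.
[(x - 2)^0] = e^(2);  [(x - 2)^1] = e^(2);  [(x - 2)^2] = e^(2)/2;  [(x - 2)^3] = e^(2)/6.
So c_3 = h′′′(2)/3! = e^(2)/6.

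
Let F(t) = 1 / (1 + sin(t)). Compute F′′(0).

2

Write 1/(1+u) = 1 - u + u^2 - u^3 + ... and substitute the series for u.
The coefficient of t^2 in the expansion is 1, so F′′(0) = 2! * (1) = 2.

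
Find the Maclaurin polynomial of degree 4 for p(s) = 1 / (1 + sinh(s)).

4*s^4/3 - 7*s^3/6 + s^2 - s + 1

Expand as Σ (-1)^k u^k with u equal to the inner function's series.
p(0) = 1
p′(0) = -1
p′′(0) = 2
p′′′(0) = -7
p^(4)(0) = 32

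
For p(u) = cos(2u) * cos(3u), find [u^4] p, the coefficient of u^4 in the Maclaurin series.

313/24

Write out both Maclaurin series and multiply, keeping only the needed powers.
[u^0] = 1;  [u^1] = 0;  [u^2] = -13/2;  [u^3] = 0;  [u^4] = 313/24.
So c_4 = p^(4)(0)/4! = 313/24.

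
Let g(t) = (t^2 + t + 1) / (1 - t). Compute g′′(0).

Shift and add copies of the series according to the polynomial's terms.
The coefficient of t^2 in the expansion is 3, so g′′(0) = 2! * (3) = 6.

6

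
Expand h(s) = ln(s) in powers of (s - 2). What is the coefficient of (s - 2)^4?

Differentiate repeatedly and evaluate at the center.
h(2) = ln(2)
h′(2) = 1/2
h′′(2) = -1/4
h′′′(2) = 1/4
h^(4)(2) = -3/8
So c_4 = h^(4)(2)/4! = -1/64.

-1/64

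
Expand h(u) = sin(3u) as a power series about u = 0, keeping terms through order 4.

h(0) = 0
h′(0) = 3
h′′(0) = 0
h′′′(0) = -27
h^(4)(0) = 0

-9*u^3/2 + 3*u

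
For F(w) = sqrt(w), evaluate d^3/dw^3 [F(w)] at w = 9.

1/648

Apply the Taylor formula c_k = f^(k)(a)/k!.
The coefficient of (w - 9)^3 in the expansion is 1/3888, so F′′′(9) = 3! * (1/3888) = 1/648.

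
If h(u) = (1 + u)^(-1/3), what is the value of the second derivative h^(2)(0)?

Compute the successive derivatives at the expansion point and divide by k!.
The coefficient of u^2 in the expansion is 2/9, so h′′(0) = 2! * (2/9) = 4/9.

4/9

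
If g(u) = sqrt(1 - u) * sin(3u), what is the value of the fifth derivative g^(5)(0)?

4743/16

Write out both Maclaurin series and multiply, keeping only the needed powers.
From the series, [u^5] g = 1581/640; multiply by 5! = 120 to get 4743/16.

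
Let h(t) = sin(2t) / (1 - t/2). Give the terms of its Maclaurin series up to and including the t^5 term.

7*t^5/120 - 5*t^4/12 - 5*t^3/6 + t^2 + 2*t

Multiply the two series term by term and collect like powers.
h(0) = 0
h′(0) = 2
h′′(0) = 2
h′′′(0) = -5
h^(4)(0) = -10
h^(5)(0) = 7
Dividing each by k! gives the coefficients c_0, ..., c_5.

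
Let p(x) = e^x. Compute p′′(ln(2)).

Compute the successive derivatives at the expansion point and divide by k!.
From the series, [(x - ln(2))^2] p = 1; multiply by 2! = 2 to get 2.

2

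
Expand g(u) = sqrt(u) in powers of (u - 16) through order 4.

-5*(u - 16)^4/2097152 + (u - 16)^3/16384 - (u - 16)^2/512 + (u - 16)/8 + 4

[(u - 16)^0] = 4;  [(u - 16)^1] = 1/8;  [(u - 16)^2] = -1/512;  [(u - 16)^3] = 1/16384;  [(u - 16)^4] = -5/2097152.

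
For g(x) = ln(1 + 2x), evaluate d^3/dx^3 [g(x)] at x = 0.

16

The coefficient of x^3 in the expansion is 8/3, so g′′′(0) = 3! * (8/3) = 16.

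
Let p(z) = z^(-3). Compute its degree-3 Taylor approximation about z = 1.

Apply the Taylor formula c_k = f^(k)(a)/k!.
p(1) = 1
p′(1) = -3
p′′(1) = 12
p′′′(1) = -60
Then c_k = p^(k)(1)/k! gives each Taylor coefficient.

-10*(z - 1)^3 + 6*(z - 1)^2 - 3*(z - 1) + 1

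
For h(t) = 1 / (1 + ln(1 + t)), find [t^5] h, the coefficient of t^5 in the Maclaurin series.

-347/60

Write 1/(1+u) = 1 - u + u^2 - u^3 + ... and substitute the series for u.
[t^0] = 1;  [t^1] = -1;  [t^2] = 3/2;  [t^3] = -7/3;  [t^4] = 11/3;  [t^5] = -347/60.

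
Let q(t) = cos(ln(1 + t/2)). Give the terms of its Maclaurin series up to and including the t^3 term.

Substitute the inner expansion into the outer series and collect powers.
q(0) = 1
q′(0) = 0
q′′(0) = -1/4
q′′′(0) = 3/8

t^3/16 - t^2/8 + 1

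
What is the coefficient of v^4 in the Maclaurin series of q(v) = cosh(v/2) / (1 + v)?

433/384

Take the Cauchy product of the two expansions.
[v^0] = 1;  [v^1] = -1;  [v^2] = 9/8;  [v^3] = -9/8;  [v^4] = 433/384.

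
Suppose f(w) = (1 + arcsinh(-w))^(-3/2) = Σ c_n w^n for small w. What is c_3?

31/16

Substitute the inner expansion into the outer series and collect powers.
So c_3 = f′′′(0)/3! = 31/16.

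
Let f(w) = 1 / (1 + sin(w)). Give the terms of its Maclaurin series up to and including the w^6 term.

17*w^6/45 - 61*w^5/120 + 2*w^4/3 - 5*w^3/6 + w^2 - w + 1

Use the geometric series for the reciprocal, then substitute.
f(0) = 1
f′(0) = -1
f′′(0) = 2
f′′′(0) = -5
f^(4)(0) = 16
f^(5)(0) = -61
f^(6)(0) = 272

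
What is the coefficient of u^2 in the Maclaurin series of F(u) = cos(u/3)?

Differentiate repeatedly and evaluate at the center.
[u^0] = 1;  [u^1] = 0;  [u^2] = -1/18.
So c_2 = F′′(0)/2! = -1/18.

-1/18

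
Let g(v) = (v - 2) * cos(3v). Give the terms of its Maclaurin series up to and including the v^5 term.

Shift and add copies of the series according to the polynomial's terms.
[v^0] = -2;  [v^1] = 1;  [v^2] = 9;  [v^3] = -9/2;  [v^4] = -27/4;  [v^5] = 27/8.

27*v^5/8 - 27*v^4/4 - 9*v^3/2 + 9*v^2 + v - 2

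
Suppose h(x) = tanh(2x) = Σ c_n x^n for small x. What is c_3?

-8/3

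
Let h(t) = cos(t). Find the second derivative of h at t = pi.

The coefficient of (t - pi)^2 in the expansion is 1/2, so h′′(pi) = 2! * (1/2) = 1.

1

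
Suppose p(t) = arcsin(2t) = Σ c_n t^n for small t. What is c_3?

p(0) = 0
p′(0) = 2
p′′(0) = 0
p′′′(0) = 8
The Taylor polynomial is Σ p^(k)(0)/k! · t^k.

4/3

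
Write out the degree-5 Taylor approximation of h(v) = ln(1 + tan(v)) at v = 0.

Compose series: expand the inner function first, then feed it into the outer expansion.
h(0) = 0
h′(0) = 1
h′′(0) = -1
h′′′(0) = 4
h^(4)(0) = -14
h^(5)(0) = 80

2*v^5/3 - 7*v^4/12 + 2*v^3/3 - v^2/2 + v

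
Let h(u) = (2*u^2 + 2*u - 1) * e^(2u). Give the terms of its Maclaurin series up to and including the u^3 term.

Multiply each power in the prefactor through the base expansion.
h(0) = -1
h′(0) = 0
h′′(0) = 8
h′′′(0) = 40

20*u^3/3 + 4*u^2 - 1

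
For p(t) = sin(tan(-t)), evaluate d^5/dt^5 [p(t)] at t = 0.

Compose series: expand the inner function first, then feed it into the outer expansion.
The coefficient of t^5 in the expansion is 1/40, so p^(5)(0) = 5! * (1/40) = 3.

3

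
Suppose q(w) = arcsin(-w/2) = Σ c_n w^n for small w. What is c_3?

q(0) = 0
q′(0) = -1/2
q′′(0) = 0
q′′′(0) = -1/8
So c_3 = q′′′(0)/3! = -1/48.

-1/48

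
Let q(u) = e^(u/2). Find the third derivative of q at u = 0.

1/8

From the series, [u^3] q = 1/48; multiply by 3! = 6 to get 1/8.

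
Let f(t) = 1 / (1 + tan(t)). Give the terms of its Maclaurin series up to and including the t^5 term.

-32*t^5/15 + 5*t^4/3 - 4*t^3/3 + t^2 - t + 1

Expand as Σ (-1)^k u^k with u equal to the inner function's series.
f(0) = 1
f′(0) = -1
f′′(0) = 2
f′′′(0) = -8
f^(4)(0) = 40
f^(5)(0) = -256
The Taylor polynomial is Σ f^(k)(0)/k! · t^k.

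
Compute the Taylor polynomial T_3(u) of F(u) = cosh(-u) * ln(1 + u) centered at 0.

Expand each factor separately, then convolve coefficients.
[u^0] = 0;  [u^1] = 1;  [u^2] = -1/2;  [u^3] = 5/6.

5*u^3/6 - u^2/2 + u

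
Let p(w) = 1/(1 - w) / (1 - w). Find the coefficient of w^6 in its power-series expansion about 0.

7

Multiply the two series term by term and collect like powers.
p(0) = 1
p′(0) = 2
p′′(0) = 6
p′′′(0) = 24
p^(4)(0) = 120
p^(5)(0) = 720
p^(6)(0) = 5040
So c_6 = p^(6)(0)/6! = 7.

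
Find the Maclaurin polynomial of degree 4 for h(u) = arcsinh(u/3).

-u^3/162 + u/3

Differentiate repeatedly and evaluate at the center.
h(0) = 0
h′(0) = 1/3
h′′(0) = 0
h′′′(0) = -1/27
h^(4)(0) = 0
The Taylor polynomial is Σ h^(k)(0)/k! · u^k.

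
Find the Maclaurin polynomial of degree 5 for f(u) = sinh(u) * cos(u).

Take the Cauchy product of the two expansions.

-u^5/30 - u^3/3 + u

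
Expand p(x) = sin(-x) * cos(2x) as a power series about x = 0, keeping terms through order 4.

13*x^3/6 - x

Take the Cauchy product of the two expansions.
[x^0] = 0;  [x^1] = -1;  [x^2] = 0;  [x^3] = 13/6;  [x^4] = 0.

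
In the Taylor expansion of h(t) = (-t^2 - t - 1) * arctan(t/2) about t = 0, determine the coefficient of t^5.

17/480

Distribute the polynomial across the series and collect like powers.
[t^0] = 0;  [t^1] = -1/2;  [t^2] = -1/2;  [t^3] = -11/24;  [t^4] = 1/24;  [t^5] = 17/480.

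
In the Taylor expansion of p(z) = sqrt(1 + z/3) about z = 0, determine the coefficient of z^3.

1/432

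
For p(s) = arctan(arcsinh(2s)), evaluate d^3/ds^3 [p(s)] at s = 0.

Substitute the inner expansion into the outer series and collect powers.
From the series, [s^3] p = -4; multiply by 3! = 6 to get -24.

-24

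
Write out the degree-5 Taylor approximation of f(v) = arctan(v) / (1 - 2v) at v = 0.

223*v^5/15 + 22*v^4/3 + 11*v^3/3 + 2*v^2 + v

Multiply the two series term by term and collect like powers.
f(0) = 0
f′(0) = 1
f′′(0) = 4
f′′′(0) = 22
f^(4)(0) = 176
f^(5)(0) = 1784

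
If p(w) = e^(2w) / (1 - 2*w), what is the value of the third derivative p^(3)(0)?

128

Multiply the numerator's expansion by the denominator's geometric series.
The coefficient of w^3 in the expansion is 64/3, so p′′′(0) = 3! * (64/3) = 128.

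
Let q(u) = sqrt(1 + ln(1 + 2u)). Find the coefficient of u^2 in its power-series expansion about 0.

-3/2

Let u equal the inner series; expand the outer function in u and truncate.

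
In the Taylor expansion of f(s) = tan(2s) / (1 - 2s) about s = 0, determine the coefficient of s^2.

Take the Cauchy product of the two expansions.
f(0) = 0
f′(0) = 2
f′′(0) = 8
Dividing each by k! gives the coefficients c_0, ..., c_2.

4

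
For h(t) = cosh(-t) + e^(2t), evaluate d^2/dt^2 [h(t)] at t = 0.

5

Combine the two series term by term.
The coefficient of t^2 in the expansion is 5/2, so h′′(0) = 2! * (5/2) = 5.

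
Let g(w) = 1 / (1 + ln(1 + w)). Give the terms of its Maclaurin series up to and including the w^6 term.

3289*w^6/360 - 347*w^5/60 + 11*w^4/3 - 7*w^3/3 + 3*w^2/2 - w + 1

Expand as Σ (-1)^k u^k with u equal to the inner function's series.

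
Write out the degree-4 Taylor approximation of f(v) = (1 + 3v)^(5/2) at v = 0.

Apply the Taylor formula c_k = f^(k)(a)/k!.
f(0) = 1
f′(0) = 15/2
f′′(0) = 135/4
f′′′(0) = 405/8
f^(4)(0) = -1215/16
Then c_k = f^(k)(0)/k! gives each Taylor coefficient.

-405*v^4/128 + 135*v^3/16 + 135*v^2/8 + 15*v/2 + 1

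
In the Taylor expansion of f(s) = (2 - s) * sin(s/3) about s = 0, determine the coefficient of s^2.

-1/3

Distribute the polynomial across the series and collect like powers.
f(0) = 0
f′(0) = 2/3
f′′(0) = -2/3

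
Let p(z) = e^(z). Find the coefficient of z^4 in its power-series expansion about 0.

1/24

Use the known series and substitute for the argument.
So c_4 = p^(4)(0)/4! = 1/24.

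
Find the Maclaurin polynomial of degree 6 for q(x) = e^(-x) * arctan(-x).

11*x^6/72 - 3*x^5/40 - x^4/6 - x^3/6 + x^2 - x

Write out both Maclaurin series and multiply, keeping only the needed powers.
q(0) = 0
q′(0) = -1
q′′(0) = 2
q′′′(0) = -1
q^(4)(0) = -4
q^(5)(0) = -9
q^(6)(0) = 110
Then c_k = q^(k)(0)/k! gives each Taylor coefficient.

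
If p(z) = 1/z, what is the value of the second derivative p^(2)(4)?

Apply the Taylor formula c_k = f^(k)(a)/k!.
The coefficient of (z - 4)^2 in the expansion is 1/64, so p′′(4) = 2! * (1/64) = 1/32.

1/32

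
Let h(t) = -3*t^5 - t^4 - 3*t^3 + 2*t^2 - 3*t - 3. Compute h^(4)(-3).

The coefficient of (t + 3)^4 in the expansion is 44, so h^(4)(-3) = 4! * (44) = 1056.

1056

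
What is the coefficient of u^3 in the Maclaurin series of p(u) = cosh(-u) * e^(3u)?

6

Take the Cauchy product of the two expansions.
p(0) = 1
p′(0) = 3
p′′(0) = 10
p′′′(0) = 36
So c_3 = p′′′(0)/3! = 6.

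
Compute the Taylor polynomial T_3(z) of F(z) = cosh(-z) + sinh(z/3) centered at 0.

z^3/162 + z^2/2 + z/3 + 1

Add the two expansions coefficient-wise.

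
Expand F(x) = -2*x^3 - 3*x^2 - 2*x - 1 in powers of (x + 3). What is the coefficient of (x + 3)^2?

F(-3) = 32
F′(-3) = -38
F′′(-3) = 30

15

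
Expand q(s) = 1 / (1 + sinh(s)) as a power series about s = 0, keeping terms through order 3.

Write 1/(1+u) = 1 - u + u^2 - u^3 + ... and substitute the series for u.
[s^0] = 1;  [s^1] = -1;  [s^2] = 1;  [s^3] = -7/6.

-7*s^3/6 + s^2 - s + 1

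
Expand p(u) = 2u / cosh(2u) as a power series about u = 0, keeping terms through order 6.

20*u^5/3 - 4*u^3 + 2*u

Invert the denominator's series and multiply.
[u^0] = 0;  [u^1] = 2;  [u^2] = 0;  [u^3] = -4;  [u^4] = 0;  [u^5] = 20/3;  [u^6] = 0.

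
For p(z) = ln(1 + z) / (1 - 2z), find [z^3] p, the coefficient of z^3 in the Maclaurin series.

10/3

Multiply the two series term by term and collect like powers.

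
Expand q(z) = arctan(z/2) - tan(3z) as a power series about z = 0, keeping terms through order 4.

Combine the two series term by term.

-217*z^3/24 - 5*z/2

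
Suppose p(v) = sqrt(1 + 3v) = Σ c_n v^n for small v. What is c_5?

Use the known series and substitute for the argument.
[v^0] = 1;  [v^1] = 3/2;  [v^2] = -9/8;  [v^3] = 27/16;  [v^4] = -405/128;  [v^5] = 1701/256.

1701/256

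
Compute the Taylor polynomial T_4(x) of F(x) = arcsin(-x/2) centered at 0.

F(0) = 0
F′(0) = -1/2
F′′(0) = 0
F′′′(0) = -1/8
F^(4)(0) = 0
Then c_k = F^(k)(0)/k! gives each Taylor coefficient.

-x^3/48 - x/2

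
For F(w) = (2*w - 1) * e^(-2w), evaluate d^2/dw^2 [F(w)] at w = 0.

-12

Multiply each power in the prefactor through the base expansion.
The coefficient of w^2 in the expansion is -6, so F′′(0) = 2! * (-6) = -12.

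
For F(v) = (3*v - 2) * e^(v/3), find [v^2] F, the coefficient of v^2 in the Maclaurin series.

Multiply each power in the prefactor through the base expansion.

8/9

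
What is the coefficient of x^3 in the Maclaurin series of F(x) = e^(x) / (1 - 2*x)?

Use 1/(1 - r) = Σ r^k on the denominator, then take the Cauchy product.

79/6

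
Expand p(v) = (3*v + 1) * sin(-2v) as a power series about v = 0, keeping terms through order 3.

4*v^3/3 - 6*v^2 - 2*v

Distribute the polynomial across the series and collect like powers.
p(0) = 0
p′(0) = -2
p′′(0) = -12
p′′′(0) = 8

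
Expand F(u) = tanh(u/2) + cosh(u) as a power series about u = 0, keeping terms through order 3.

Expand each term separately and add.
F(0) = 1
F′(0) = 1/2
F′′(0) = 1
F′′′(0) = -1/4

-u^3/24 + u^2/2 + u/2 + 1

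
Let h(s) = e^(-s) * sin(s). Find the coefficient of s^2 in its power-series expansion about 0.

-1

Multiply the two series term by term and collect like powers.
So c_2 = h′′(0)/2! = -1.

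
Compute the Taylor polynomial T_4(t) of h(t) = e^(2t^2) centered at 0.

Compute the successive derivatives at the expansion point and divide by k!.
[t^0] = 1;  [t^1] = 0;  [t^2] = 2;  [t^3] = 0;  [t^4] = 2.

2*t^4 + 2*t^2 + 1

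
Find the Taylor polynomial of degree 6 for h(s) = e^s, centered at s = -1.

(s + 1)^6*e^(-1)/720 + (s + 1)^5*e^(-1)/120 + (s + 1)^4*e^(-1)/24 + (s + 1)^3*e^(-1)/6 + (s + 1)^2*e^(-1)/2 + (s + 1)*e^(-1) + e^(-1)

[(s + 1)^0] = e^(-1);  [(s + 1)^1] = e^(-1);  [(s + 1)^2] = e^(-1)/2;  [(s + 1)^3] = e^(-1)/6;  [(s + 1)^4] = e^(-1)/24;  [(s + 1)^5] = e^(-1)/120;  [(s + 1)^6] = e^(-1)/720.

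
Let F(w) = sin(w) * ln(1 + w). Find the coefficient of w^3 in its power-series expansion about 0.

-1/2

Expand each factor separately, then convolve coefficients.
F(0) = 0
F′(0) = 0
F′′(0) = 2
F′′′(0) = -3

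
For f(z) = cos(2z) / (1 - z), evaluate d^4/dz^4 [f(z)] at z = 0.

-8

Use 1/(1 - r) = Σ r^k on the denominator, then take the Cauchy product.
The coefficient of z^4 in the expansion is -1/3, so f^(4)(0) = 4! * (-1/3) = -8.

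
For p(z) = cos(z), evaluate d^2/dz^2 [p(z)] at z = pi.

1

The coefficient of (z - pi)^2 in the expansion is 1/2, so p′′(pi) = 2! * (1/2) = 1.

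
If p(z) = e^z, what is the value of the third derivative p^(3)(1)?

e

From the series, [(z - 1)^3] p = e/6; multiply by 3! = 6 to get e.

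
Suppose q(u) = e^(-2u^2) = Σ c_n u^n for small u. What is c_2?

[u^0] = 1;  [u^1] = 0;  [u^2] = -2.
So c_2 = q′′(0)/2! = -2.

-2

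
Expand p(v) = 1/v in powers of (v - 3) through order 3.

Use the known series and substitute for the argument.

-(v - 3)^3/81 + (v - 3)^2/27 - (v - 3)/9 + 1/3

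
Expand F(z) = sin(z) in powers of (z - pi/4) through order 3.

[(z - pi/4)^0] = sqrt(2)/2;  [(z - pi/4)^1] = sqrt(2)/2;  [(z - pi/4)^2] = -sqrt(2)/4;  [(z - pi/4)^3] = -sqrt(2)/12.

-sqrt(2)*(z - pi/4)^3/12 - sqrt(2)*(z - pi/4)^2/4 + sqrt(2)*(z - pi/4)/2 + sqrt(2)/2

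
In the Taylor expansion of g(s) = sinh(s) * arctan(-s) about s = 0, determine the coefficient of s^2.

Multiply the two series term by term and collect like powers.
g(0) = 0
g′(0) = 0
g′′(0) = -2

-1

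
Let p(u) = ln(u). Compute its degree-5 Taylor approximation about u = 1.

(u - 1)^5/5 - (u - 1)^4/4 + (u - 1)^3/3 - (u - 1)^2/2 + (u - 1)

[(u - 1)^0] = 0;  [(u - 1)^1] = 1;  [(u - 1)^2] = -1/2;  [(u - 1)^3] = 1/3;  [(u - 1)^4] = -1/4;  [(u - 1)^5] = 1/5.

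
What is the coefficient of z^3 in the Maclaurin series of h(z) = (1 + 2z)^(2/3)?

Differentiate repeatedly and evaluate at the center.

32/81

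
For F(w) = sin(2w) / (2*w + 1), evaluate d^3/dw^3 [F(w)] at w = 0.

Use 1/(1 - r) = Σ r^k on the denominator, then take the Cauchy product.
From the series, [w^3] F = 20/3; multiply by 3! = 6 to get 40.

40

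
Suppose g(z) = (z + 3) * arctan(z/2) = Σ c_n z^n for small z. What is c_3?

Multiply each power in the prefactor through the base expansion.
[z^0] = 0;  [z^1] = 3/2;  [z^2] = 1/2;  [z^3] = -1/8.

-1/8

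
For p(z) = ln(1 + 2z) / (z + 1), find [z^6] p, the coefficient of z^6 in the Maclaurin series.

Expand 1/(denominator) as a geometric series and multiply by the numerator's series.
p(0) = 0
p′(0) = 2
p′′(0) = -8
p′′′(0) = 40
p^(4)(0) = -256
p^(5)(0) = 2048
p^(6)(0) = -19968
So c_6 = p^(6)(0)/6! = -416/15.

-416/15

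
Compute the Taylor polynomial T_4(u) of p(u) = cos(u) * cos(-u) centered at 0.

Write out both Maclaurin series and multiply, keeping only the needed powers.
p(0) = 1
p′(0) = 0
p′′(0) = -2
p′′′(0) = 0
p^(4)(0) = 8
Then c_k = p^(k)(0)/k! gives each Taylor coefficient.

u^4/3 - u^2 + 1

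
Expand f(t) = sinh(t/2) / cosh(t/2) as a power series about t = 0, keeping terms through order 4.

-t^3/24 + t/2

Invert the denominator's series and multiply.
f(0) = 0
f′(0) = 1/2
f′′(0) = 0
f′′′(0) = -1/4
f^(4)(0) = 0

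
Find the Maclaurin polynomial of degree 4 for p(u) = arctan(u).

p(0) = 0
p′(0) = 1
p′′(0) = 0
p′′′(0) = -2
p^(4)(0) = 0

-u^3/3 + u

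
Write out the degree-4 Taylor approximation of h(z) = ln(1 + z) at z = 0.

h(0) = 0
h′(0) = 1
h′′(0) = -1
h′′′(0) = 2
h^(4)(0) = -6
The Taylor polynomial is Σ h^(k)(0)/k! · z^k.

-z^4/4 + z^3/3 - z^2/2 + z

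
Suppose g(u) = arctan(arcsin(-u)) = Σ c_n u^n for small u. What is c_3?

Plug the Maclaurin series of the inner function into that of the outer and collect terms.

1/6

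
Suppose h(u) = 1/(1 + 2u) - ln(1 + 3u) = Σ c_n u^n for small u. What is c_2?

Expand each term separately and add.
h(0) = 1
h′(0) = -5
h′′(0) = 17

17/2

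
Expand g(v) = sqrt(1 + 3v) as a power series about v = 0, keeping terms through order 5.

g(0) = 1
g′(0) = 3/2
g′′(0) = -9/4
g′′′(0) = 81/8
g^(4)(0) = -1215/16
g^(5)(0) = 25515/32
The Taylor polynomial is Σ g^(k)(0)/k! · v^k.

1701*v^5/256 - 405*v^4/128 + 27*v^3/16 - 9*v^2/8 + 3*v/2 + 1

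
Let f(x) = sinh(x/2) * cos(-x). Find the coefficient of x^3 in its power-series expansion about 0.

Take the Cauchy product of the two expansions.
[x^0] = 0;  [x^1] = 1/2;  [x^2] = 0;  [x^3] = -11/48.

-11/48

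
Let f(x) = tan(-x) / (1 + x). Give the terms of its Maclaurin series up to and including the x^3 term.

-4*x^3/3 + x^2 - x

Write out both Maclaurin series and multiply, keeping only the needed powers.
f(0) = 0
f′(0) = -1
f′′(0) = 2
f′′′(0) = -8
The Taylor polynomial is Σ f^(k)(0)/k! · x^k.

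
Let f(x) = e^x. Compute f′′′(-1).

e^(-1)

The coefficient of (x + 1)^3 in the expansion is e^(-1)/6, so f′′′(-1) = 3! * (e^(-1)/6) = e^(-1).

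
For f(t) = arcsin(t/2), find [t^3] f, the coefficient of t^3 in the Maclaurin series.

1/48

c_3 = f′′′(0)/3! = 1/48.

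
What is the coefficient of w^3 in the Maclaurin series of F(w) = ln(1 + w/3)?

1/81

Apply the Taylor formula c_k = f^(k)(a)/k!.
F(0) = 0
F′(0) = 1/3
F′′(0) = -1/9
F′′′(0) = 2/27
So c_3 = F′′′(0)/3! = 1/81.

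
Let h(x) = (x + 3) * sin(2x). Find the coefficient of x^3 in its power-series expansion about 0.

-4

Shift and add copies of the series according to the polynomial's terms.
h(0) = 0
h′(0) = 6
h′′(0) = 4
h′′′(0) = -24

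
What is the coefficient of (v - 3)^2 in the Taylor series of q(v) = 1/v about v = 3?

1/27

q(3) = 1/3
q′(3) = -1/9
q′′(3) = 2/27
So c_2 = q′′(3)/2! = 1/27.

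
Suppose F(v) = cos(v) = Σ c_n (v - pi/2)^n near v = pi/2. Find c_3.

[(v - pi/2)^0] = 0;  [(v - pi/2)^1] = -1;  [(v - pi/2)^2] = 0;  [(v - pi/2)^3] = 1/6.

1/6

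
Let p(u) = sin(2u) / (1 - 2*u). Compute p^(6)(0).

38784

Use 1/(1 - r) = Σ r^k on the denominator, then take the Cauchy product.
The coefficient of u^6 in the expansion is 808/15, so p^(6)(0) = 6! * (808/15) = 38784.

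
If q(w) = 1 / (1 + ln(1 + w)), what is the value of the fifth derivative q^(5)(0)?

-694

Expand as Σ (-1)^k u^k with u equal to the inner function's series.
From the series, [w^5] q = -347/60; multiply by 5! = 120 to get -694.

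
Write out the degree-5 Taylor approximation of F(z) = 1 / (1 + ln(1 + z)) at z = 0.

Write 1/(1+u) = 1 - u + u^2 - u^3 + ... and substitute the series for u.
F(0) = 1
F′(0) = -1
F′′(0) = 3
F′′′(0) = -14
F^(4)(0) = 88
F^(5)(0) = -694

-347*z^5/60 + 11*z^4/3 - 7*z^3/3 + 3*z^2/2 - z + 1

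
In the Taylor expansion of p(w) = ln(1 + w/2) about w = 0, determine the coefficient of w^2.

-1/8

p(0) = 0
p′(0) = 1/2
p′′(0) = -1/4
Then c_k = p^(k)(0)/k! gives each Taylor coefficient.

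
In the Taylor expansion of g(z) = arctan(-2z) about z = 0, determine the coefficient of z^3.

8/3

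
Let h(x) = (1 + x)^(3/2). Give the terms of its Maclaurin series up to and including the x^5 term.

h(0) = 1
h′(0) = 3/2
h′′(0) = 3/4
h′′′(0) = -3/8
h^(4)(0) = 9/16
h^(5)(0) = -45/32

-3*x^5/256 + 3*x^4/128 - x^3/16 + 3*x^2/8 + 3*x/2 + 1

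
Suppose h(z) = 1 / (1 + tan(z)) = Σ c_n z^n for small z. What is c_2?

Use the geometric series for the reciprocal, then substitute.
h(0) = 1
h′(0) = -1
h′′(0) = 2
So c_2 = h′′(0)/2! = 1.

1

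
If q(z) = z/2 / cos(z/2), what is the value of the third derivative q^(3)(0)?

3/8

Write the quotient as an unknown series and match coefficients against numerator = denominator · series.
The coefficient of z^3 in the expansion is 1/16, so q′′′(0) = 3! * (1/16) = 3/8.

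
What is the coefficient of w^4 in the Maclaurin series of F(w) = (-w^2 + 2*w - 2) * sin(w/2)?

-1/24

Distribute the polynomial across the series and collect like powers.
[w^0] = 0;  [w^1] = -1;  [w^2] = 1;  [w^3] = -11/24;  [w^4] = -1/24.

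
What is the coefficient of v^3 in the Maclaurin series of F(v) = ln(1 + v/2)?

[v^0] = 0;  [v^1] = 1/2;  [v^2] = -1/8;  [v^3] = 1/24.

1/24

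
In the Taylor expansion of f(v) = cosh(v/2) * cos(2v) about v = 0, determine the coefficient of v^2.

-15/8

Multiply the two series term by term and collect like powers.
[v^0] = 1;  [v^1] = 0;  [v^2] = -15/8.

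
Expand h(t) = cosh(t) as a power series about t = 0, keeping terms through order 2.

t^2/2 + 1

h(0) = 1
h′(0) = 0
h′′(0) = 1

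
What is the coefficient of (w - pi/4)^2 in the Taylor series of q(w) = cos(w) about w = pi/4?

-sqrt(2)/4

[(w - pi/4)^0] = sqrt(2)/2;  [(w - pi/4)^1] = -sqrt(2)/2;  [(w - pi/4)^2] = -sqrt(2)/4.
So c_2 = q′′(pi/4)/2! = -sqrt(2)/4.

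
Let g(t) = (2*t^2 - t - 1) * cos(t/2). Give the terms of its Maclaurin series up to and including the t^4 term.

-97*t^4/384 + t^3/8 + 17*t^2/8 - t - 1

Distribute the polynomial across the series and collect like powers.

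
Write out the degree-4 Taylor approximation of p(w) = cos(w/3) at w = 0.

w^4/1944 - w^2/18 + 1

Apply the Taylor formula c_k = f^(k)(a)/k!.
p(0) = 1
p′(0) = 0
p′′(0) = -1/9
p′′′(0) = 0
p^(4)(0) = 1/81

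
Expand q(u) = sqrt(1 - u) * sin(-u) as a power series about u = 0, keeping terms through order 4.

Take the Cauchy product of the two expansions.

-u^4/48 + 7*u^3/24 + u^2/2 - u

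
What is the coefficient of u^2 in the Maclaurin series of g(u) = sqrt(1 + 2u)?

-1/2

g(0) = 1
g′(0) = 1
g′′(0) = -1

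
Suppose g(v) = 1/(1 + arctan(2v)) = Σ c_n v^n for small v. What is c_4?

16/3

Plug the Maclaurin series of the inner function into that of the outer and collect terms.
g(0) = 1
g′(0) = -2
g′′(0) = 8
g′′′(0) = -32
g^(4)(0) = 128
Then c_k = g^(k)(0)/k! gives each Taylor coefficient.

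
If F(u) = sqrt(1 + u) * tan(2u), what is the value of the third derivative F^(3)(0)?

29/2

Multiply the two series term by term and collect like powers.
The coefficient of u^3 in the expansion is 29/12, so F′′′(0) = 3! * (29/12) = 29/2.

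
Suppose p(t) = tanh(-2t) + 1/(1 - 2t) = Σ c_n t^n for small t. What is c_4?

Combine the two series term by term.
p(0) = 1
p′(0) = 0
p′′(0) = 8
p′′′(0) = 64
p^(4)(0) = 384
So c_4 = p^(4)(0)/4! = 16.

16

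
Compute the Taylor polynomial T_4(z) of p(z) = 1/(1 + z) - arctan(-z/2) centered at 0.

Expand each term separately and add.
p(0) = 1
p′(0) = -1/2
p′′(0) = 2
p′′′(0) = -25/4
p^(4)(0) = 24

z^4 - 25*z^3/24 + z^2 - z/2 + 1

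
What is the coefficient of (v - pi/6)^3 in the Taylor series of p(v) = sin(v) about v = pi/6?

p(pi/6) = 1/2
p′(pi/6) = sqrt(3)/2
p′′(pi/6) = -1/2
p′′′(pi/6) = -sqrt(3)/2
So c_3 = p′′′(pi/6)/3! = -sqrt(3)/12.

-sqrt(3)/12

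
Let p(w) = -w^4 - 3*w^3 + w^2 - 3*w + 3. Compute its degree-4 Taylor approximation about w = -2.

p(-2) = 21
p′(-2) = -11
p′′(-2) = -10
p′′′(-2) = 30
p^(4)(-2) = -24
Then c_k = p^(k)(-2)/k! gives each Taylor coefficient.

-(w + 2)^4 + 5*(w + 2)^3 - 5*(w + 2)^2 - 11*(w + 2) + 21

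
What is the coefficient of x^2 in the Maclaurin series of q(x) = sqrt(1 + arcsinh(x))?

-1/8

Plug the Maclaurin series of the inner function into that of the outer and collect terms.
[x^0] = 1;  [x^1] = 1/2;  [x^2] = -1/8.
So c_2 = q′′(0)/2! = -1/8.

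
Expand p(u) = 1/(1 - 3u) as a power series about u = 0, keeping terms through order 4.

81*u^4 + 27*u^3 + 9*u^2 + 3*u + 1

p(0) = 1
p′(0) = 3
p′′(0) = 18
p′′′(0) = 162
p^(4)(0) = 1944
Then c_k = p^(k)(0)/k! gives each Taylor coefficient.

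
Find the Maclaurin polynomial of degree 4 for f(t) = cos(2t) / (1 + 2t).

Write out both Maclaurin series and multiply, keeping only the needed powers.
[t^0] = 1;  [t^1] = -2;  [t^2] = 2;  [t^3] = -4;  [t^4] = 26/3.

26*t^4/3 - 4*t^3 + 2*t^2 - 2*t + 1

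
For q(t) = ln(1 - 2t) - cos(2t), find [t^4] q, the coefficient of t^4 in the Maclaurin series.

Expand each term separately and add.
[t^0] = -1;  [t^1] = -2;  [t^2] = 0;  [t^3] = -8/3;  [t^4] = -14/3.
So c_4 = q^(4)(0)/4! = -14/3.

-14/3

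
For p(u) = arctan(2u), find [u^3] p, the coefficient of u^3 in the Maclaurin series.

-8/3

c_3 = p′′′(0)/3! = -8/3.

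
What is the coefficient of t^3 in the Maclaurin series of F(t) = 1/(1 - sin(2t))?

Compose series: expand the inner function first, then feed it into the outer expansion.
F(0) = 1
F′(0) = 2
F′′(0) = 8
F′′′(0) = 40
The Taylor polynomial is Σ F^(k)(0)/k! · t^k.

20/3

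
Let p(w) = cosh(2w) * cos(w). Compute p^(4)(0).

-7

Write out both Maclaurin series and multiply, keeping only the needed powers.
From the series, [w^4] p = -7/24; multiply by 4! = 24 to get -7.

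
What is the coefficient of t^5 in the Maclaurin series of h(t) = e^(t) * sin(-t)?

1/30

Expand each factor separately, then convolve coefficients.
h(0) = 0
h′(0) = -1
h′′(0) = -2
h′′′(0) = -2
h^(4)(0) = 0
h^(5)(0) = 4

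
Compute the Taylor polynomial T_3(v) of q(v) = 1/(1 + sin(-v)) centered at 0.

5*v^3/6 + v^2 + v + 1

Compose series: expand the inner function first, then feed it into the outer expansion.
[v^0] = 1;  [v^1] = 1;  [v^2] = 1;  [v^3] = 5/6.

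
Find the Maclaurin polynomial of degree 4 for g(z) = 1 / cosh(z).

5*z^4/24 - z^2/2 + 1

Write the quotient as an unknown series and match coefficients against numerator = denominator · series.
g(0) = 1
g′(0) = 0
g′′(0) = -1
g′′′(0) = 0
g^(4)(0) = 5
Dividing each by k! gives the coefficients c_0, ..., c_4.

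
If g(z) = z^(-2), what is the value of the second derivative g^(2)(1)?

6

Compute the successive derivatives at the expansion point and divide by k!.
The coefficient of (z - 1)^2 in the expansion is 3, so g′′(1) = 2! * (3) = 6.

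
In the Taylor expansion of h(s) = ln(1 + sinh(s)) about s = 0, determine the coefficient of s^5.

3/8

Let u equal the inner series; expand the outer function in u and truncate.
h(0) = 0
h′(0) = 1
h′′(0) = -1
h′′′(0) = 3
h^(4)(0) = -10
h^(5)(0) = 45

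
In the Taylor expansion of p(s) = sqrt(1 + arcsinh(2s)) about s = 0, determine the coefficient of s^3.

Plug the Maclaurin series of the inner function into that of the outer and collect terms.
p(0) = 1
p′(0) = 1
p′′(0) = -1
p′′′(0) = -1
Dividing each by k! gives the coefficients c_0, ..., c_3.

-1/6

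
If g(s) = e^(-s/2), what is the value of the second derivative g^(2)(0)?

1/4

From the series, [s^2] g = 1/8; multiply by 2! = 2 to get 1/4.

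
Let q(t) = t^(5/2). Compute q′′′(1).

Differentiate repeatedly and evaluate at the center.
From the series, [(t - 1)^3] q = 5/16; multiply by 3! = 6 to get 15/8.

15/8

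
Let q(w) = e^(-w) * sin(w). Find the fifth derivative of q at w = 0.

-4

Multiply the two series term by term and collect like powers.
The coefficient of w^5 in the expansion is -1/30, so q^(5)(0) = 5! * (-1/30) = -4.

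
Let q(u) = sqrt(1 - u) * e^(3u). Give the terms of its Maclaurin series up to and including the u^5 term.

-833*u^5/1280 + 43*u^4/128 + 29*u^3/16 + 23*u^2/8 + 5*u/2 + 1

Write out both Maclaurin series and multiply, keeping only the needed powers.
[u^0] = 1;  [u^1] = 5/2;  [u^2] = 23/8;  [u^3] = 29/16;  [u^4] = 43/128;  [u^5] = -833/1280.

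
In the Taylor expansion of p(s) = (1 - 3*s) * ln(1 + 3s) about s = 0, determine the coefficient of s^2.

Shift and add copies of the series according to the polynomial's terms.
p(0) = 0
p′(0) = 3
p′′(0) = -27

-27/2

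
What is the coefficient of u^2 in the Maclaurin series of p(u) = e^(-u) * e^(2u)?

1/2

Multiply the two series term by term and collect like powers.
p(0) = 1
p′(0) = 1
p′′(0) = 1
The Taylor polynomial is Σ p^(k)(0)/k! · u^k.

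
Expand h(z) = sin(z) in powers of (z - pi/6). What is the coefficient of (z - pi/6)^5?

sqrt(3)/240

[(z - pi/6)^0] = 1/2;  [(z - pi/6)^1] = sqrt(3)/2;  [(z - pi/6)^2] = -1/4;  [(z - pi/6)^3] = -sqrt(3)/12;  [(z - pi/6)^4] = 1/48;  [(z - pi/6)^5] = sqrt(3)/240.
So c_5 = h^(5)(pi/6)/5! = sqrt(3)/240.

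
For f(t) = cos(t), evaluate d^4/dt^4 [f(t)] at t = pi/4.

The coefficient of (t - pi/4)^4 in the expansion is sqrt(2)/48, so f^(4)(pi/4) = 4! * (sqrt(2)/48) = sqrt(2)/2.

sqrt(2)/2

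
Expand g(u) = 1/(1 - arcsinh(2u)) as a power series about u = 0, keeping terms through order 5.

92*u^5/5 + 32*u^4/3 + 20*u^3/3 + 4*u^2 + 2*u + 1

Let u equal the inner series; expand the outer function in u and truncate.
g(0) = 1
g′(0) = 2
g′′(0) = 8
g′′′(0) = 40
g^(4)(0) = 256
g^(5)(0) = 2208
Dividing each by k! gives the coefficients c_0, ..., c_5.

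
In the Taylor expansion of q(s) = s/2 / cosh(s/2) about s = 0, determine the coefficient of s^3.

-1/16

Divide the numerator series by the denominator series (power-series long division).
q(0) = 0
q′(0) = 1/2
q′′(0) = 0
q′′′(0) = -3/8
So c_3 = q′′′(0)/3! = -1/16.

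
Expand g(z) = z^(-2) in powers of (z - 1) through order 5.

Use the known series and substitute for the argument.
g(1) = 1
g′(1) = -2
g′′(1) = 6
g′′′(1) = -24
g^(4)(1) = 120
g^(5)(1) = -720
Then c_k = g^(k)(1)/k! gives each Taylor coefficient.

-6*(z - 1)^5 + 5*(z - 1)^4 - 4*(z - 1)^3 + 3*(z - 1)^2 - 2*(z - 1) + 1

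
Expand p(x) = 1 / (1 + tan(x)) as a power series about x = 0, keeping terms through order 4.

5*x^4/3 - 4*x^3/3 + x^2 - x + 1

Use the geometric series for the reciprocal, then substitute.
p(0) = 1
p′(0) = -1
p′′(0) = 2
p′′′(0) = -8
p^(4)(0) = 40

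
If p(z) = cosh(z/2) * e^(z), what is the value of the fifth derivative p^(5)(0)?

Multiply the two series term by term and collect like powers.
The coefficient of z^5 in the expansion is 61/1920, so p^(5)(0) = 5! * (61/1920) = 61/16.

61/16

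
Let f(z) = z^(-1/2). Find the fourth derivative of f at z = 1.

105/16

The coefficient of (z - 1)^4 in the expansion is 35/128, so f^(4)(1) = 4! * (35/128) = 105/16.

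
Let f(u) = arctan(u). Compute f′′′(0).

-2

Apply the Taylor formula c_k = f^(k)(a)/k!.
From the series, [u^3] f = -1/3; multiply by 3! = 6 to get -2.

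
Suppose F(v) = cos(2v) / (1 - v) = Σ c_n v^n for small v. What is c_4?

Multiply the two series term by term and collect like powers.
[v^0] = 1;  [v^1] = 1;  [v^2] = -1;  [v^3] = -1;  [v^4] = -1/3.
So c_4 = F^(4)(0)/4! = -1/3.

-1/3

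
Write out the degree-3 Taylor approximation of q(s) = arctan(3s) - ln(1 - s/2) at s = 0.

Combine the two series term by term.
q(0) = 0
q′(0) = 7/2
q′′(0) = 1/4
q′′′(0) = -215/4

-215*s^3/24 + s^2/8 + 7*s/2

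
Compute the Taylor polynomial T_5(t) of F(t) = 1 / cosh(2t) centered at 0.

Write the quotient as an unknown series and match coefficients against numerator = denominator · series.

10*t^4/3 - 2*t^2 + 1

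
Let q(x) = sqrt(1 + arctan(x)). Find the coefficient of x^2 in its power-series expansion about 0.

-1/8

Substitute the inner expansion into the outer series and collect powers.
q(0) = 1
q′(0) = 1/2
q′′(0) = -1/4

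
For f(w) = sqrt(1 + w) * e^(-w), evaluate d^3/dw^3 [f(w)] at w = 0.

13/8

Write out both Maclaurin series and multiply, keeping only the needed powers.
The coefficient of w^3 in the expansion is 13/48, so f′′′(0) = 3! * (13/48) = 13/8.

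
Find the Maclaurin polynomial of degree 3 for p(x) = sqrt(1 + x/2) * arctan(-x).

35*x^3/96 - x^2/4 - x

Write out both Maclaurin series and multiply, keeping only the needed powers.
[x^0] = 0;  [x^1] = -1;  [x^2] = -1/4;  [x^3] = 35/96.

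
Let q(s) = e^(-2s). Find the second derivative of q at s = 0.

4

Differentiate repeatedly and evaluate at the center.
From the series, [s^2] q = 2; multiply by 2! = 2 to get 4.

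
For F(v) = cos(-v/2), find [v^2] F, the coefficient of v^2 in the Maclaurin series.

-1/8

F(0) = 1
F′(0) = 0
F′′(0) = -1/4
So c_2 = F′′(0)/2! = -1/8.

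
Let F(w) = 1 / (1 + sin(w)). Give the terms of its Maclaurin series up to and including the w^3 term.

-5*w^3/6 + w^2 - w + 1

Write 1/(1+u) = 1 - u + u^2 - u^3 + ... and substitute the series for u.
F(0) = 1
F′(0) = -1
F′′(0) = 2
F′′′(0) = -5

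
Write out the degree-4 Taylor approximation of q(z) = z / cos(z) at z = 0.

z^3/2 + z

Divide the numerator series by the denominator series (power-series long division).
q(0) = 0
q′(0) = 1
q′′(0) = 0
q′′′(0) = 3
q^(4)(0) = 0
Then c_k = q^(k)(0)/k! gives each Taylor coefficient.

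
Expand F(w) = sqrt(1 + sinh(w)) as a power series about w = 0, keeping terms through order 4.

-31*w^4/384 + 7*w^3/48 - w^2/8 + w/2 + 1

Plug the Maclaurin series of the inner function into that of the outer and collect terms.
[w^0] = 1;  [w^1] = 1/2;  [w^2] = -1/8;  [w^3] = 7/48;  [w^4] = -31/384.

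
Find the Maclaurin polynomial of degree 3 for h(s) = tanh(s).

-s^3/3 + s

h(0) = 0
h′(0) = 1
h′′(0) = 0
h′′′(0) = -2
Then c_k = h^(k)(0)/k! gives each Taylor coefficient.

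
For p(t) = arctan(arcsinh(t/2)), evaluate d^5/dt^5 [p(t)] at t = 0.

53/32

Compose series: expand the inner function first, then feed it into the outer expansion.
The coefficient of t^5 in the expansion is 53/3840, so p^(5)(0) = 5! * (53/3840) = 53/32.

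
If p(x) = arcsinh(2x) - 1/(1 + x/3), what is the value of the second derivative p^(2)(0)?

Combine the two series term by term.
The coefficient of x^2 in the expansion is -1/9, so p′′(0) = 2! * (-1/9) = -2/9.

-2/9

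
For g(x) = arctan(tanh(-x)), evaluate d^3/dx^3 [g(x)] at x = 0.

Plug the Maclaurin series of the inner function into that of the outer and collect terms.
From the series, [x^3] g = 2/3; multiply by 3! = 6 to get 4.

4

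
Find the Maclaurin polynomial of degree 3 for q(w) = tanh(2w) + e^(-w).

-17*w^3/6 + w^2/2 + w + 1

Add the two expansions coefficient-wise.
q(0) = 1
q′(0) = 1
q′′(0) = 1
q′′′(0) = -17
Then c_k = q^(k)(0)/k! gives each Taylor coefficient.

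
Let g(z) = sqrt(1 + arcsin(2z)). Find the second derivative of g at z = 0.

Let u equal the inner series; expand the outer function in u and truncate.
From the series, [z^2] g = -1/2; multiply by 2! = 2 to get -1.

-1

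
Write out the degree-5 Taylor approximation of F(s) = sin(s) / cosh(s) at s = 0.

Divide the numerator series by the denominator series (power-series long division).
[s^0] = 0;  [s^1] = 1;  [s^2] = 0;  [s^3] = -2/3;  [s^4] = 0;  [s^5] = 3/10.

3*s^5/10 - 2*s^3/3 + s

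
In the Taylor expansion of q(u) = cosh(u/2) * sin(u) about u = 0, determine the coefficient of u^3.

Expand each factor separately, then convolve coefficients.
q(0) = 0
q′(0) = 1
q′′(0) = 0
q′′′(0) = -1/4

-1/24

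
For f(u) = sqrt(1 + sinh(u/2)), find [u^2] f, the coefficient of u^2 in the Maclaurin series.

-1/32

Compose series: expand the inner function first, then feed it into the outer expansion.
f(0) = 1
f′(0) = 1/4
f′′(0) = -1/16
So c_2 = f′′(0)/2! = -1/32.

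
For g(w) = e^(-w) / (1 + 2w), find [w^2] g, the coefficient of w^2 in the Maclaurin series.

Multiply the two series term by term and collect like powers.

13/2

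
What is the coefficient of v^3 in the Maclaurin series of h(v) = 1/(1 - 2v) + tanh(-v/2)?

193/24

Add the two expansions coefficient-wise.
h(0) = 1
h′(0) = 3/2
h′′(0) = 8
h′′′(0) = 193/4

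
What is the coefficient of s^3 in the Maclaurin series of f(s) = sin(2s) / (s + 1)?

Multiply the numerator's expansion by the denominator's geometric series.
f(0) = 0
f′(0) = 2
f′′(0) = -4
f′′′(0) = 4
So c_3 = f′′′(0)/3! = 2/3.

2/3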